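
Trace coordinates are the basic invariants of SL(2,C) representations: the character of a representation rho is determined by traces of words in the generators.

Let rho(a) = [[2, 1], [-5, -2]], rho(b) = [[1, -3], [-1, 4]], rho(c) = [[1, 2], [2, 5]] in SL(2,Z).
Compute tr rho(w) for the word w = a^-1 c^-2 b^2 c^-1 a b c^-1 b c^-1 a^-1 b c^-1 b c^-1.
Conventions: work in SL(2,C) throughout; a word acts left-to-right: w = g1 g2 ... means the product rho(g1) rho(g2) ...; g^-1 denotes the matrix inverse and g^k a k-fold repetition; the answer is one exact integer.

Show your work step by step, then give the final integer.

1081599522

rho(a^-1) = [[-2, -1], [5, 2]]
... * rho(c^-1) = [[5, -2], [-2, 1]]  ->  [[-8, 3], [21, -8]]
... * rho(c^-1) = [[5, -2], [-2, 1]]  ->  [[-46, 19], [121, -50]]
... * rho(b) = [[1, -3], [-1, 4]]  ->  [[-65, 214], [171, -563]]
... * rho(b) = [[1, -3], [-1, 4]]  ->  [[-279, 1051], [734, -2765]]
... * rho(c^-1) = [[5, -2], [-2, 1]]  ->  [[-3497, 1609], [9200, -4233]]
... * rho(a) = [[2, 1], [-5, -2]]  ->  [[-15039, -6715], [39565, 17666]]
... * rho(b) = [[1, -3], [-1, 4]]  ->  [[-8324, 18257], [21899, -48031]]
... * rho(c^-1) = [[5, -2], [-2, 1]]  ->  [[-78134, 34905], [205557, -91829]]
... * rho(b) = [[1, -3], [-1, 4]]  ->  [[-113039, 374022], [297386, -983987]]
... * rho(c^-1) = [[5, -2], [-2, 1]]  ->  [[-1313239, 600100], [3454904, -1578759]]
... * rho(a^-1) = [[-2, -1], [5, 2]]  ->  [[5626978, 2513439], [-14803603, -6612422]]
... * rho(b) = [[1, -3], [-1, 4]]  ->  [[3113539, -6827178], [-8191181, 17961121]]
... * rho(c^-1) = [[5, -2], [-2, 1]]  ->  [[29222051, -13054256], [-76878147, 34343483]]
... * rho(b) = [[1, -3], [-1, 4]]  ->  [[42276307, -139883177], [-111221630, 368008373]]
... * rho(c^-1) = [[5, -2], [-2, 1]]  ->  [[491147889, -224435791], [-1292124896, 590451633]]
tr = 491147889 + 590451633 = 1081599522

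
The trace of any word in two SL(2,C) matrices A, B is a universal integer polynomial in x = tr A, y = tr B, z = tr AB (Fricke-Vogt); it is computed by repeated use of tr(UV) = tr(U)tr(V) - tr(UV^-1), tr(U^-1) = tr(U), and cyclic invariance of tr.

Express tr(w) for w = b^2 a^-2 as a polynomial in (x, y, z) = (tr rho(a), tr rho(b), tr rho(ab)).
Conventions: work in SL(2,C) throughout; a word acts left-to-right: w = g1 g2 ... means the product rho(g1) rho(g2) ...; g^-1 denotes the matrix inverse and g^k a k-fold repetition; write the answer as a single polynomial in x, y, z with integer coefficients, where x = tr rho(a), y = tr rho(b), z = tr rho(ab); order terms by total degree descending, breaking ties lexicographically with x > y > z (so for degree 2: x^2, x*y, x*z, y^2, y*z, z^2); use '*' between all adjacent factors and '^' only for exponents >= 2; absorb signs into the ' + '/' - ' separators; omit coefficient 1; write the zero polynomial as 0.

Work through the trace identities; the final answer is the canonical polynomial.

x^2*y^2 - x*y*z - x^2 - y^2 + 2

tr(b^2) = tr(b) * tr(b) - tr(1)   [square of b] = y^2 - 2
use: tr(b^2 a) = tr(b) * tr(a b) - tr(a)   [square of b] = y*z - x
tr(a^-1 b^2) = tr(b^2) * tr(a) - tr(b^2 a)   [inverse elimination on a] = x*y^2 - y*z - x
use: tr(b^2 a^-2) = tr(a^-1 b^2) * tr(a) - tr(a^-1 b^2 a)   [inverse elimination on a] = x^2*y^2 - x*y*z - x^2 - y^2 + 2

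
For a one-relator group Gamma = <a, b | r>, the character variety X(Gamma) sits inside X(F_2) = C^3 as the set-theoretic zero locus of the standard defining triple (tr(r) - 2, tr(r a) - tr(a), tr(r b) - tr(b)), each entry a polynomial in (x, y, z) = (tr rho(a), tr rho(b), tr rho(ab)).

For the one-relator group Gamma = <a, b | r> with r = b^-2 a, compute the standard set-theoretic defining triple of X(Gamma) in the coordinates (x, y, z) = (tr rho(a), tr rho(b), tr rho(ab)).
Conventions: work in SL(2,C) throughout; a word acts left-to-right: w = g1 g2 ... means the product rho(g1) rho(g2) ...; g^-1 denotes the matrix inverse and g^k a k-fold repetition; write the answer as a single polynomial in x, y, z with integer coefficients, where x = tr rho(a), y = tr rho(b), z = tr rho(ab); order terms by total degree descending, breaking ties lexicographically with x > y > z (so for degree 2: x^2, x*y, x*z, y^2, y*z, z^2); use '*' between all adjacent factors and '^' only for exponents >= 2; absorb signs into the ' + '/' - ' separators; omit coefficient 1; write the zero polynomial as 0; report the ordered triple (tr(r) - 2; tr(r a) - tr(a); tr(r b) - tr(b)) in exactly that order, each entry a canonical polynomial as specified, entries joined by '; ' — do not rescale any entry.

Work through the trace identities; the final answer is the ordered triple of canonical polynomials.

trace(a b^-1) = trace(a) trace(b) - trace(a b)   [inverse elimination on b] = x*y - z
next, trace(b^-2 a) = trace(a b^-1) trace(b) - trace(a)   [inverse elimination on b] = x*y^2 - y*z - x
next, trace(a^2) = trace(a) trace(a) - trace(1)  (reduce the a square) = x^2 - 2
next, trace(a^2 b) = trace(a) trace(b a) - trace(b)  (reduce the a square) = x*z - y
trace(b^-1 a^2) = trace(a^2) trace(b) - trace(a^2 b)  (eliminate b^-1) = x^2*y - x*z - y
trace(b^-2 a^2) = trace(b^-1 a^2) trace(b) - trace(b^-1 a^2 b)  (eliminate b^-1) = x^2*y^2 - x*y*z - x^2 - y^2 + 2
assemble the triple (trace(r) - 2; trace(r a) - x; trace(r b) - y)

x*y^2 - y*z - x - 2; x^2*y^2 - x*y*z - x^2 - y^2 - x + 2; x*y - y - z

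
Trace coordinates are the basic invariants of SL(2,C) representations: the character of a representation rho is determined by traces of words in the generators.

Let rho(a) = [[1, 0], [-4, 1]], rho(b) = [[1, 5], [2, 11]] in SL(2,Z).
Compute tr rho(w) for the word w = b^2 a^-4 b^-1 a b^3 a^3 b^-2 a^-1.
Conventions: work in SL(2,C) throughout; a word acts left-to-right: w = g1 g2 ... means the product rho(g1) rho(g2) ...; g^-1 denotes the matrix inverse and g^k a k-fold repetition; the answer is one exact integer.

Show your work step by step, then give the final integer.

39686322782

rho(b) = [[1, 5], [2, 11]]
... * rho(b) = [[1, 5], [2, 11]]  ->  [[11, 60], [24, 131]]
... * rho(a^-1) = [[1, 0], [4, 1]]  ->  [[251, 60], [548, 131]]
... * rho(a^-1) = [[1, 0], [4, 1]]  ->  [[491, 60], [1072, 131]]
... * rho(a^-1) = [[1, 0], [4, 1]]  ->  [[731, 60], [1596, 131]]
... * rho(a^-1) = [[1, 0], [4, 1]]  ->  [[971, 60], [2120, 131]]
... * rho(b^-1) = [[11, -5], [-2, 1]]  ->  [[10561, -4795], [23058, -10469]]
... * rho(a) = [[1, 0], [-4, 1]]  ->  [[29741, -4795], [64934, -10469]]
... * rho(b) = [[1, 5], [2, 11]]  ->  [[20151, 95960], [43996, 209511]]
... * rho(b) = [[1, 5], [2, 11]]  ->  [[212071, 1156315], [463018, 2524601]]
... * rho(b) = [[1, 5], [2, 11]]  ->  [[2524701, 13779820], [5512220, 30085701]]
... * rho(a) = [[1, 0], [-4, 1]]  ->  [[-52594579, 13779820], [-114830584, 30085701]]
... * rho(a) = [[1, 0], [-4, 1]]  ->  [[-107713859, 13779820], [-235173388, 30085701]]
... * rho(a) = [[1, 0], [-4, 1]]  ->  [[-162833139, 13779820], [-355516192, 30085701]]
... * rho(b^-1) = [[11, -5], [-2, 1]]  ->  [[-1818724169, 827945515], [-3970849514, 1807666661]]
... * rho(b^-1) = [[11, -5], [-2, 1]]  ->  [[-21661856889, 9921566360], [-47294677976, 21661914231]]
... * rho(a^-1) = [[1, 0], [4, 1]]  ->  [[18024408551, 9921566360], [39352978948, 21661914231]]
tr = 18024408551 + 21661914231 = 39686322782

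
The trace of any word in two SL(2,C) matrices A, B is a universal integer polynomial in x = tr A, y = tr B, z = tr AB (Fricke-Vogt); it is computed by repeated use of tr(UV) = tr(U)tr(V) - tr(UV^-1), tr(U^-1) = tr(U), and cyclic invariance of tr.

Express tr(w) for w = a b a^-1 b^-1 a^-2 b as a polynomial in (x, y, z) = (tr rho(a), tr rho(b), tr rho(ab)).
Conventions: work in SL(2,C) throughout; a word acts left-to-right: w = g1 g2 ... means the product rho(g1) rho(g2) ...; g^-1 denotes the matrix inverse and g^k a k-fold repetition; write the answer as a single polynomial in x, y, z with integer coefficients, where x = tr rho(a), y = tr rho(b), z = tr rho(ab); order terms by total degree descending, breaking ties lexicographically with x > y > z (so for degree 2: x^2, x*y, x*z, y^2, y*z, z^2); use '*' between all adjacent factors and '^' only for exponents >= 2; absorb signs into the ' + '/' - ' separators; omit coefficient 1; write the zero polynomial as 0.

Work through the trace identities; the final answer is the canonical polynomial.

x^2*y*z^2 - x^3*z - x*y^2*z - x*z^3 + x^2*y + 3*x*z - y

trace(b a b) = trace(b) * trace(a b) - trace(a) = y*z - x
trace(b a b a) = trace(b a) * trace(b a) - trace(1) = z^2 - 2
trace(b a b a^-1) = trace(b a b) * trace(a) - trace(b a b a) = x*y*z - x^2 - z^2 + 2
apply: trace(a^-1 b a b a^-1) = trace(b a b a^-1) * trace(a) - trace(b a b) = x^2*y*z - x^3 - x*z^2 - y*z + 3*x
trace(a^-2 b a b a^-1) = trace(a^-1 b a b a^-1) * trace(a) - trace(a^-1 b a b) = x^3*y*z - x^4 - x^2*z^2 - 2*x*y*z + 4*x^2 + z^2 - 2
trace(b^2 a b) = trace(b) * trace(b a b) - trace(b a) = y^2*z - x*y - z
trace(a b a) = trace(a) * trace(b a) - trace(b) = x*z - y
trace(b^2 a b a) = trace(b) * trace(a b a b) - trace(a b a) = y*z^2 - x*z - y
trace(b a b a^-1 b) = trace(b^2 a b) * trace(a) - trace(b^2 a b a) = x*y^2*z - x^2*y - y*z^2 + y
trace(b a b a b a) = trace(a b a b) * trace(a b) - trace(b a) = z^3 - 3*z
trace(b a b a^-1 b a) = trace(b a b a b) * trace(a) - trace(b a b a b a) = x*y*z^2 - x^2*z - z^3 - x*y + 3*z
trace(a^-1 b a b a^-1 b) = trace(b a b a^-1 b) * trace(a) - trace(b a b a^-1 b a) = x^2*y^2*z - x^3*y - 2*x*y*z^2 + x^2*z + z^3 + 2*x*y - 3*z
trace(a^-2 b a b a^-1 b) = trace(a^-1 b a b a^-1 b) * trace(a) - trace(a^-1 b a b a^-1 b a) = x^3*y^2*z - x^4*y - 2*x^2*y*z^2 + x^3*z - x*y^2*z + x*z^3 + 3*x^2*y + y*z^2 - 3*x*z - y
trace(a b a^-1 b^-1 a^-2 b) = trace(a^-2 b a b a^-1) * trace(b) - trace(a^-2 b a b a^-1 b) = x^2*y*z^2 - x^3*z - x*y^2*z - x*z^3 + x^2*y + 3*x*z - y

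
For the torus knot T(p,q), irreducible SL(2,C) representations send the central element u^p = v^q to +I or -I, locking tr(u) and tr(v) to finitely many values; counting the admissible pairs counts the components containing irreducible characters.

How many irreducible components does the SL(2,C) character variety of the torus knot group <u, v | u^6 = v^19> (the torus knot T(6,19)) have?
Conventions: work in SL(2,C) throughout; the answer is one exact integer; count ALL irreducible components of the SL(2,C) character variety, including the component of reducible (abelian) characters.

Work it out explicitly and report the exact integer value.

46

For T(6,19): irreducibility forces the central element u^6 = v^19 to one of +I, -I.
This locks tr(u) to 2*cos(pi*alpha/6), alpha in 1..5, and tr(v) to 2*cos(pi*beta/19), beta in 1..18, on each component of irreducible characters.
The two central values (-1)^alpha I and (-1)^beta I must be the same matrix, so alpha and beta share a parity.
Enumerate parity-matched pairs: 3*9 odd-odd plus 2*9 even-even gives 45.
That is 45 components of irreducible characters, and with the reducible (abelian) component the total is 46.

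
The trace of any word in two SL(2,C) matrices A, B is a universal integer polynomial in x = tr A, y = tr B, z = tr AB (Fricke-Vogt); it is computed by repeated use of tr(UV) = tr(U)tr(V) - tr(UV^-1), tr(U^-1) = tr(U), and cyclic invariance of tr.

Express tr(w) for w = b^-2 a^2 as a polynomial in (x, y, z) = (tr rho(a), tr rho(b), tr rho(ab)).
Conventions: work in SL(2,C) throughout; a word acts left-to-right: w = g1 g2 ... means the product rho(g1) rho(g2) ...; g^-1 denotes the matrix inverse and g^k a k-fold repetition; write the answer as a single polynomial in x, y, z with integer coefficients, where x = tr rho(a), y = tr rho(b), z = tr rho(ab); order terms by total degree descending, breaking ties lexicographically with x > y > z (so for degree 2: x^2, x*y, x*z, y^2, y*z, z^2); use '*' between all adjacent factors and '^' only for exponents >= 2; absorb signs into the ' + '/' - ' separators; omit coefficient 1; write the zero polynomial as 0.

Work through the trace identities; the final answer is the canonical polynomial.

x^2*y^2 - x*y*z - x^2 - y^2 + 2

trace(a^2) = trace(a) * trace(a) - trace(1)  (reduce the a square) = x^2 - 2
trace(a^2 b) = trace(a) * trace(b a) - trace(b)  (reduce the a square) = x*z - y
trace(b^-1 a^2) = trace(a^2) * trace(b) - trace(a^2 b)  (eliminate b^-1) = x^2*y - x*z - y
trace(b^-2 a^2) = trace(b^-1 a^2) * trace(b) - trace(b^-1 a^2 b)  (eliminate b^-1) = x^2*y^2 - x*y*z - x^2 - y^2 + 2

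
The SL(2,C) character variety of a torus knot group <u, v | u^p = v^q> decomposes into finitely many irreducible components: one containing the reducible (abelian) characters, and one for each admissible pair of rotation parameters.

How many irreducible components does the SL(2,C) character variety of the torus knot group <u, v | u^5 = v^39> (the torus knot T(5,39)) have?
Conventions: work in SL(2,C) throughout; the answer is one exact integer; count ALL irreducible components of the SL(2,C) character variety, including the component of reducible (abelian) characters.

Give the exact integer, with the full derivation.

Gamma = < u, v | u^5 = v^39 > (torus knot T(5,39)); the central element u^5 = v^39 acts as +I or -I in any irreducible SL(2,C) representation.
So on each irreducible component the traces are pinned: tr(u) = 2*cos(pi*alpha/5) with 1 <= alpha <= 4, tr(v) = 2*cos(pi*beta/39) with 1 <= beta <= 38.
The two central values (-1)^alpha I and (-1)^beta I must be the same matrix, so alpha and beta share a parity.
Enumerate parity-matched pairs: 2*19 odd-odd plus 2*19 even-even gives 76.
Total: 76 irreducible-character components + 1 reducible (abelian) component = 77.

77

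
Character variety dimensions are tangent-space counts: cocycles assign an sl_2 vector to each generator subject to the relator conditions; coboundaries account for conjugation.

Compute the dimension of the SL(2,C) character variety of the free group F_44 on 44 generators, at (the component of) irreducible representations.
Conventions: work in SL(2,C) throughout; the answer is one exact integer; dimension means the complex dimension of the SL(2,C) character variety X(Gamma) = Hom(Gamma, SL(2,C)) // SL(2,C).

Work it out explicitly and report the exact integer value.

129

Here Gamma is free of rank 44 — no relator constrains a cocycle.
A cocycle picks one sl_2 vector per generator freely, giving dim Z^1 = 3*44 = 132.
dim B^1 = 3: the coboundary map is injective because an irreducible image has centralizer 0 in sl_2.
Therefore dim X = 132 - 3 = 129.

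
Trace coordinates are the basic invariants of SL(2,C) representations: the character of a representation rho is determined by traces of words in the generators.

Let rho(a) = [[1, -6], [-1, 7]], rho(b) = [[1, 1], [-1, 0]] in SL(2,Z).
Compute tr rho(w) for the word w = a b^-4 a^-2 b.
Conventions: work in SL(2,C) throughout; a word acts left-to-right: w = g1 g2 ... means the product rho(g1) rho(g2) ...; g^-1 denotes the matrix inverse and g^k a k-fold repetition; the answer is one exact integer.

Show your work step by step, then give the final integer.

rho(a) = [[1, -6], [-1, 7]]
... * rho(b^-1) = [[0, -1], [1, 1]]  ->  [[-6, -7], [7, 8]]
... * rho(b^-1) = [[0, -1], [1, 1]]  ->  [[-7, -1], [8, 1]]
... * rho(b^-1) = [[0, -1], [1, 1]]  ->  [[-1, 6], [1, -7]]
... * rho(b^-1) = [[0, -1], [1, 1]]  ->  [[6, 7], [-7, -8]]
... * rho(a^-1) = [[7, 6], [1, 1]]  ->  [[49, 43], [-57, -50]]
... * rho(a^-1) = [[7, 6], [1, 1]]  ->  [[386, 337], [-449, -392]]
... * rho(b) = [[1, 1], [-1, 0]]  ->  [[49, 386], [-57, -449]]
tr = 49 + -449 = -400

-400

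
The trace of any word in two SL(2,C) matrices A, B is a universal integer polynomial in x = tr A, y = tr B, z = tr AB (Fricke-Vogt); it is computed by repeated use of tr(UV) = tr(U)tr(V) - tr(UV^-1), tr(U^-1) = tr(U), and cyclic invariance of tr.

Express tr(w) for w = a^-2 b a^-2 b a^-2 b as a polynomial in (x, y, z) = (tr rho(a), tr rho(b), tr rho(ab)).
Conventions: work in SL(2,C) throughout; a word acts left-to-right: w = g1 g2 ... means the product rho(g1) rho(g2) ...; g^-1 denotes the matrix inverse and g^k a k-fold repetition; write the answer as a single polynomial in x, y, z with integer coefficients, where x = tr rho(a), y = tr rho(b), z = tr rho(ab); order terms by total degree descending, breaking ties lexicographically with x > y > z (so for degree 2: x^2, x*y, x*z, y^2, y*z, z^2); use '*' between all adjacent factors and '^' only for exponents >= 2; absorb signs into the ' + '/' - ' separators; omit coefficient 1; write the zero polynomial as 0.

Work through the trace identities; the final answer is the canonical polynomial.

x^6*y^3 - 3*x^5*y^2*z - 3*x^4*y^3 + 3*x^4*y*z^2 + 6*x^3*y^2*z - x^3*z^3 + 3*x^2*y^3 - 3*x^2*y*z^2 - 3*x*y^2*z - 3*x^2*y - y^3 + 3*x*z + 3*y

tr(b^2) = tr(b) * tr(b) - tr(1) = y^2 - 2
tr(b^3) = tr(b) * tr(b^2) - tr(b) = y^3 - 3*y
apply: tr(a b^2) = tr(b) * tr(a b) - tr(a) = y*z - x
apply: tr(b^3 a) = tr(b) * tr(a b^2) - tr(a b) = y^2*z - x*y - z
use: tr(b^2 a^-1 b) = tr(b^3) * tr(a) - tr(b^3 a) = x*y^3 - y^2*z - 2*x*y + z
apply: tr(a b a b) = tr(a b) * tr(a b) - tr(1)   [split at repeated a] = z^2 - 2
apply: tr(a b a) = tr(a) * tr(b a) - tr(b) = x*z - y
apply: tr(b a b^2 a) = tr(b) * tr(a b a b) - tr(a b a) = y*z^2 - x*z - y
use: tr(b^2 a^-1 b a) = tr(b a b^2) * tr(a) - tr(b a b^2 a) = x*y^2*z - x^2*y - y*z^2 + y
use: tr(b^2 a^-1 b a^-1) = tr(b^2 a^-1 b) * tr(a) - tr(b^2 a^-1 b a) = x^2*y^3 - 2*x*y^2*z - x^2*y + y*z^2 + x*z - y
use: tr(b a^-1 b a^-2 b) = tr(b^2 a^-1 b a^-1) * tr(a) - tr(b^2 a^-1 b) = x^3*y^3 - 2*x^2*y^2*z - x^3*y - x*y^3 + x*y*z^2 + x^2*z + y^2*z + x*y - z
apply: tr(b a b a^-1 b) = tr(b^2 a b) * tr(a) - tr(b^2 a b a) = x*y^2*z - x^2*y - y*z^2 + y
tr(b a b a b a) = tr(a b) * tr(a b a b) - tr(a^-1 b^-1)   [split at repeated a] = z^3 - 3*z
tr(b a b a^-1 b a) = tr(b a b a b) * tr(a) - tr(b a b a b a) = x*y*z^2 - x^2*z - z^3 - x*y + 3*z
use: tr(b a b a^-1 b a^-1) = tr(b a b a^-1 b) * tr(a) - tr(b a b a^-1 b a) = x^2*y^2*z - x^3*y - 2*x*y*z^2 + x^2*z + z^3 + 2*x*y - 3*z
tr(b a^-1 b a^-2 b a) = tr(b a b a^-1 b a^-1) * tr(a) - tr(b a b a^-1 b) = x^3*y^2*z - x^4*y - 2*x^2*y*z^2 + x^3*z - x*y^2*z + x*z^3 + 3*x^2*y + y*z^2 - 3*x*z - y
tr(b a^-1 b a^-2 b a^-1) = tr(b a^-1 b a^-2 b) * tr(a) - tr(b a^-1 b a^-2 b a) = x^4*y^3 - 3*x^3*y^2*z - x^2*y^3 + 3*x^2*y*z^2 + 2*x*y^2*z - x*z^3 - 2*x^2*y - y*z^2 + 2*x*z + y
apply: tr(b a^-2 b a^-2 b a^-1) = tr(b a^-1 b a^-2 b a^-1) * tr(a) - tr(b a^-1 b a^-2 b) = x^5*y^3 - 3*x^4*y^2*z - 2*x^3*y^3 + 3*x^3*y*z^2 + 4*x^2*y^2*z - x^2*z^3 - x^3*y + x*y^3 - 2*x*y*z^2 + x^2*z - y^2*z + z
use: tr(b^2 a^-2 b) = tr(b^3 a^-1) * tr(a) - tr(b^3) = x^2*y^3 - x*y^2*z - 2*x^2*y - y^3 + x*z + 3*y
tr(b^2 a^-2 b a) = tr(a^-1 b a b^2) * tr(a) - tr(a^-1 b a b^2 a) = x^2*y^2*z - x^3*y - x*y*z^2 - y^2*z + 2*x*y + z
apply: tr(a^-1 b^2 a^-2 b) = tr(b^2 a^-2 b) * tr(a) - tr(b^2 a^-2 b a) = x^3*y^3 - 2*x^2*y^2*z - x^3*y - x*y^3 + x*y*z^2 + x^2*z + y^2*z + x*y - z
use: tr(b a^-2 b a^-2 b) = tr(a^-1 b^2 a^-2 b) * tr(a) - tr(a^-1 b^2 a^-2 b a) = x^4*y^3 - 2*x^3*y^2*z - x^4*y - 2*x^2*y^3 + x^2*y*z^2 + x^3*z + 2*x*y^2*z + 3*x^2*y + y^3 - 2*x*z - 3*y
use: tr(a^-2 b a^-2 b a^-2 b) = tr(b a^-2 b a^-2 b a^-1) * tr(a) - tr(b a^-2 b a^-2 b) = x^6*y^3 - 3*x^5*y^2*z - 3*x^4*y^3 + 3*x^4*y*z^2 + 6*x^3*y^2*z - x^3*z^3 + 3*x^2*y^3 - 3*x^2*y*z^2 - 3*x*y^2*z - 3*x^2*y - y^3 + 3*x*z + 3*y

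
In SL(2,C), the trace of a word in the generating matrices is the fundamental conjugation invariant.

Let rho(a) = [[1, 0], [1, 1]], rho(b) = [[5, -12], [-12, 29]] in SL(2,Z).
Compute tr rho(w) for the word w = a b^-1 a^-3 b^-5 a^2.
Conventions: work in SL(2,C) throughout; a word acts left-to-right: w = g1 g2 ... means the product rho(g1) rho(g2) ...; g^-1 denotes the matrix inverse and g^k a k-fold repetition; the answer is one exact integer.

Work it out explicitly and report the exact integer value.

-190601422

rho(a) = [[1, 0], [1, 1]]
... * rho(b^-1) = [[29, 12], [12, 5]]  ->  [[29, 12], [41, 17]]
... * rho(a^-1) = [[1, 0], [-1, 1]]  ->  [[17, 12], [24, 17]]
... * rho(a^-1) = [[1, 0], [-1, 1]]  ->  [[5, 12], [7, 17]]
... * rho(a^-1) = [[1, 0], [-1, 1]]  ->  [[-7, 12], [-10, 17]]
... * rho(b^-1) = [[29, 12], [12, 5]]  ->  [[-59, -24], [-86, -35]]
... * rho(b^-1) = [[29, 12], [12, 5]]  ->  [[-1999, -828], [-2914, -1207]]
... * rho(b^-1) = [[29, 12], [12, 5]]  ->  [[-67907, -28128], [-98990, -41003]]
... * rho(b^-1) = [[29, 12], [12, 5]]  ->  [[-2306839, -955524], [-3362746, -1392895]]
... * rho(b^-1) = [[29, 12], [12, 5]]  ->  [[-78364619, -32459688], [-114234374, -47317427]]
... * rho(a) = [[1, 0], [1, 1]]  ->  [[-110824307, -32459688], [-161551801, -47317427]]
... * rho(a) = [[1, 0], [1, 1]]  ->  [[-143283995, -32459688], [-208869228, -47317427]]
tr = -143283995 + -47317427 = -190601422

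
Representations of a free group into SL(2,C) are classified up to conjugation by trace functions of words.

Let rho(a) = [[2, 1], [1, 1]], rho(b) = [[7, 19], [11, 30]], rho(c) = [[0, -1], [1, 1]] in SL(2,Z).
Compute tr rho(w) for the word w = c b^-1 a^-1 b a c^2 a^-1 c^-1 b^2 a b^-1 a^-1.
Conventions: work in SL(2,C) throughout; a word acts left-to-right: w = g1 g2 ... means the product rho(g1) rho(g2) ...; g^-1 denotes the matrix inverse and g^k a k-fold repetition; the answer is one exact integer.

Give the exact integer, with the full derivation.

rho(c) = [[0, -1], [1, 1]]
... * rho(b^-1) = [[30, -19], [-11, 7]]  ->  [[11, -7], [19, -12]]
... * rho(a^-1) = [[1, -1], [-1, 2]]  ->  [[18, -25], [31, -43]]
... * rho(b) = [[7, 19], [11, 30]]  ->  [[-149, -408], [-256, -701]]
... * rho(a) = [[2, 1], [1, 1]]  ->  [[-706, -557], [-1213, -957]]
... * rho(c) = [[0, -1], [1, 1]]  ->  [[-557, 149], [-957, 256]]
... * rho(c) = [[0, -1], [1, 1]]  ->  [[149, 706], [256, 1213]]
... * rho(a^-1) = [[1, -1], [-1, 2]]  ->  [[-557, 1263], [-957, 2170]]
... * rho(c^-1) = [[1, 1], [-1, 0]]  ->  [[-1820, -557], [-3127, -957]]
... * rho(b) = [[7, 19], [11, 30]]  ->  [[-18867, -51290], [-32416, -88123]]
... * rho(b) = [[7, 19], [11, 30]]  ->  [[-696259, -1897173], [-1196265, -3259594]]
... * rho(a) = [[2, 1], [1, 1]]  ->  [[-3289691, -2593432], [-5652124, -4455859]]
... * rho(b^-1) = [[30, -19], [-11, 7]]  ->  [[-70162978, 44350105], [-120549271, 76199343]]
... * rho(a^-1) = [[1, -1], [-1, 2]]  ->  [[-114513083, 158863188], [-196748614, 272947957]]
tr = -114513083 + 272947957 = 158434874

158434874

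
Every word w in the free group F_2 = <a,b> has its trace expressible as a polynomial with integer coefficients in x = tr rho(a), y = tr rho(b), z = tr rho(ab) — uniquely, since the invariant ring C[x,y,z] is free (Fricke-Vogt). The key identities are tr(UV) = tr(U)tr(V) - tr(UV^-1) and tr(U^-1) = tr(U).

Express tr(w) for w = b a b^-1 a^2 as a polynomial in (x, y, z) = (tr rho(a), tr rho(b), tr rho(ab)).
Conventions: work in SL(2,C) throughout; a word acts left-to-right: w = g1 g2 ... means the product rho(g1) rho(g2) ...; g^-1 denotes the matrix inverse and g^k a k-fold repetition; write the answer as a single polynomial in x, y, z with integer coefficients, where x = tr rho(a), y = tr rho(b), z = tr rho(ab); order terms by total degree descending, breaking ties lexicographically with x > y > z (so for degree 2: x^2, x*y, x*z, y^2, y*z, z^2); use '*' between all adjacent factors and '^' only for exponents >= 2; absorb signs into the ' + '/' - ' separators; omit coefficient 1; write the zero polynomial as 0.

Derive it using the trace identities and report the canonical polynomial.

x^2*y*z - x*y^2 - x*z^2 + x

next, tr(b a^2) = tr(a)*tr(b a) - tr(b) = x*z - y
next, tr(a^2 b a) = tr(a)*tr(b a^2) - tr(b a) = x^2*z - x*y - z
next, tr(b a b a) = tr(b a)*tr(b a) - tr(1)   [split at repeated b] = z^2 - 2
tr(b a b) = tr(b)*tr(a b) - tr(a) = y*z - x
next, tr(a^2 b a b) = tr(a)*tr(b a b a) - tr(b a b) = x*z^2 - y*z - x
tr(b a b^-1 a^2) = tr(a^2 b a)*tr(b) - tr(a^2 b a b) = x^2*y*z - x*y^2 - x*z^2 + x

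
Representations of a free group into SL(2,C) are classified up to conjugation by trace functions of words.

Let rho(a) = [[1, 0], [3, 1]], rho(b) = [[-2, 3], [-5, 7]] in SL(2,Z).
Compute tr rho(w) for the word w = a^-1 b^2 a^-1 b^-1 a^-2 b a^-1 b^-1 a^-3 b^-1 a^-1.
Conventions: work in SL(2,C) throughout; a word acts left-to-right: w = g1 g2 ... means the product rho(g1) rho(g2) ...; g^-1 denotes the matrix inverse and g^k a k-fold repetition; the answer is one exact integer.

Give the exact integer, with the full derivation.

rho(a^-1) = [[1, 0], [-3, 1]]
... * rho(b) = [[-2, 3], [-5, 7]]  ->  [[-2, 3], [1, -2]]
... * rho(b) = [[-2, 3], [-5, 7]]  ->  [[-11, 15], [8, -11]]
... * rho(a^-1) = [[1, 0], [-3, 1]]  ->  [[-56, 15], [41, -11]]
... * rho(b^-1) = [[7, -3], [5, -2]]  ->  [[-317, 138], [232, -101]]
... * rho(a^-1) = [[1, 0], [-3, 1]]  ->  [[-731, 138], [535, -101]]
... * rho(a^-1) = [[1, 0], [-3, 1]]  ->  [[-1145, 138], [838, -101]]
... * rho(b) = [[-2, 3], [-5, 7]]  ->  [[1600, -2469], [-1171, 1807]]
... * rho(a^-1) = [[1, 0], [-3, 1]]  ->  [[9007, -2469], [-6592, 1807]]
... * rho(b^-1) = [[7, -3], [5, -2]]  ->  [[50704, -22083], [-37109, 16162]]
... * rho(a^-1) = [[1, 0], [-3, 1]]  ->  [[116953, -22083], [-85595, 16162]]
... * rho(a^-1) = [[1, 0], [-3, 1]]  ->  [[183202, -22083], [-134081, 16162]]
... * rho(a^-1) = [[1, 0], [-3, 1]]  ->  [[249451, -22083], [-182567, 16162]]
... * rho(b^-1) = [[7, -3], [5, -2]]  ->  [[1635742, -704187], [-1197159, 515377]]
... * rho(a^-1) = [[1, 0], [-3, 1]]  ->  [[3748303, -704187], [-2743290, 515377]]
tr = 3748303 + 515377 = 4263680

4263680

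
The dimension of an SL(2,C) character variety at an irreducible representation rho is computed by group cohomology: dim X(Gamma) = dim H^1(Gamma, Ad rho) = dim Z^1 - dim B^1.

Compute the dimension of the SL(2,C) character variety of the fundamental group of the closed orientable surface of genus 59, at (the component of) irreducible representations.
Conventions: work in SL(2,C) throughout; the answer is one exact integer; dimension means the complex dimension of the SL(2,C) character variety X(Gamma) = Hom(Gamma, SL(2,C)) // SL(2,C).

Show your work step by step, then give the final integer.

pi_1 of the closed genus-59 surface has 118 generators bound by the single product-of-commutators relator.
A cocycle assigns one sl_2 vector per generator subject to the relator condition d_2(z) = 0: dim of the unconstrained space is 3*2g = 354.
d_2 is surjective at irreducible rho (its cokernel H^2 is dual to H^0 = 0), so dim Z^1 = 354 - 3 = 351.
Coboundaries contribute dim B^1 = 3 (injective at irreducible rho).
dim X = dim H^1 = 351 - 3 = 348.

348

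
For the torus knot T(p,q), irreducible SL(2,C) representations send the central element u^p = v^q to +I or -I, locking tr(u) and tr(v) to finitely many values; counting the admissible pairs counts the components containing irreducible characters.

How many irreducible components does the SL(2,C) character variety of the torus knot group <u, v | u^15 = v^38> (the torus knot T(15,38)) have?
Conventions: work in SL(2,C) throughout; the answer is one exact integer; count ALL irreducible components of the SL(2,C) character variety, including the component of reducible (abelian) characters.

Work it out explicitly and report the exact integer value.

For T(15,38): irreducibility forces the central element u^15 = v^38 to one of +I, -I.
This locks tr(u) to 2*cos(pi*alpha/15), alpha in 1..14, and tr(v) to 2*cos(pi*beta/38), beta in 1..37, on each component of irreducible characters.
Consistency of u^15 = (-1)^alpha I with v^38 = (-1)^beta I forces alpha = beta (mod 2).
Enumerate parity-matched pairs: 7*19 odd-odd plus 7*18 even-even gives 259.
Total: 259 irreducible-character components + 1 reducible (abelian) component = 260.

260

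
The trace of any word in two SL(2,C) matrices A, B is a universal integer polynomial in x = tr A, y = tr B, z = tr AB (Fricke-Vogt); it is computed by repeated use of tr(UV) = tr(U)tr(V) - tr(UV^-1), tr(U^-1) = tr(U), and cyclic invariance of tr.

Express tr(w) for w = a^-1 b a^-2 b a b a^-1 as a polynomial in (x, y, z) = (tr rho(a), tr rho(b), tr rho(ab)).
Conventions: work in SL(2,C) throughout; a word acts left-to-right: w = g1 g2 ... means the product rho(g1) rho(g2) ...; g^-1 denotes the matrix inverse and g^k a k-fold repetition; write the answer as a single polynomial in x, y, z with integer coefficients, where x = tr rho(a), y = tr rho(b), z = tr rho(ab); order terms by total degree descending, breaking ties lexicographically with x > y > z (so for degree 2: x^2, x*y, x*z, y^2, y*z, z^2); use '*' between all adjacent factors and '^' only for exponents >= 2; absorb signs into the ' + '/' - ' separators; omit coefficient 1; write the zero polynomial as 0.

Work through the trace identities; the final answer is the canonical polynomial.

x^4*y^2*z - x^5*y - 2*x^3*y*z^2 + x^4*z - 2*x^2*y^2*z + x^2*z^3 + 4*x^3*y + 2*x*y*z^2 - 3*x^2*z + y^2*z - 3*x*y - z

trace(a b^2) = trace(b)*trace(a b) - trace(a)  (reduce the b square) = y*z - x
trace(b a b^2) = trace(b)*trace(a b^2) - trace(a b)  (reduce the b square) = y^2*z - x*y - z
use: trace(a b a b) = trace(a b)*trace(a b) - trace(1)  (split on a) = z^2 - 2
trace(a b a) = trace(a)*trace(b a) - trace(b)  (reduce the a square) = x*z - y
trace(b a b^2 a) = trace(b)*trace(a b a b) - trace(a b a)  (reduce the b square) = y*z^2 - x*z - y
trace(b a^-1 b a b) = trace(b a b^2)*trace(a) - trace(b a b^2 a)  (eliminate a^-1) = x*y^2*z - x^2*y - y*z^2 + y
apply: trace(b a b a b a) = trace(b a)*trace(b a b a) - trace(b^-1 a^-1)  (split on b) = z^3 - 3*z
use: trace(b a^-1 b a b a) = trace(b a b a b)*trace(a) - trace(b a b a b a)  (eliminate a^-1) = x*y*z^2 - x^2*z - z^3 - x*y + 3*z
trace(b a b a^-1 b a^-1) = trace(b a^-1 b a b)*trace(a) - trace(b a^-1 b a b a)  (eliminate a^-1) = x^2*y^2*z - x^3*y - 2*x*y*z^2 + x^2*z + z^3 + 2*x*y - 3*z
apply: trace(b a b a^-1 b) = trace(b^2 a b)*trace(a) - trace(b^2 a b a)  (eliminate a^-1) = x*y^2*z - x^2*y - y*z^2 + y
use: trace(a^-1 b a^-2 b a b) = trace(b a b a^-1 b a^-1)*trace(a) - trace(b a b a^-1 b)  (eliminate a^-1) = x^3*y^2*z - x^4*y - 2*x^2*y*z^2 + x^3*z - x*y^2*z + x*z^3 + 3*x^2*y + y*z^2 - 3*x*z - y
use: trace(b a^-2 b a b) = trace(b a b^2 a^-1)*trace(a) - trace(b a b^2)  (eliminate a^-1) = x^2*y^2*z - x^3*y - x*y*z^2 - y^2*z + 2*x*y + z
trace(a^-1 b a^-2 b a b a^-1) = trace(a^-1 b a^-2 b a b)*trace(a) - trace(a^-1 b a^-2 b a b a)  (eliminate a^-1) = x^4*y^2*z - x^5*y - 2*x^3*y*z^2 + x^4*z - 2*x^2*y^2*z + x^2*z^3 + 4*x^3*y + 2*x*y*z^2 - 3*x^2*z + y^2*z - 3*x*y - z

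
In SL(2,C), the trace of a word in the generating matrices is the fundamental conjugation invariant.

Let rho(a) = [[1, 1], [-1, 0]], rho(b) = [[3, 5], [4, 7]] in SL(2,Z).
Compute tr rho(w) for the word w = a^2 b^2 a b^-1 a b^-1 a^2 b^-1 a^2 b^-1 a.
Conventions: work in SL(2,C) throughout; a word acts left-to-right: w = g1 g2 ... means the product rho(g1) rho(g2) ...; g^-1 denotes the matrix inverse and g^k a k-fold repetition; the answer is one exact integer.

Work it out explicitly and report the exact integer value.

rho(a) = [[1, 1], [-1, 0]]
... * rho(a) = [[1, 1], [-1, 0]]  ->  [[0, 1], [-1, -1]]
... * rho(b) = [[3, 5], [4, 7]]  ->  [[4, 7], [-7, -12]]
... * rho(b) = [[3, 5], [4, 7]]  ->  [[40, 69], [-69, -119]]
... * rho(a) = [[1, 1], [-1, 0]]  ->  [[-29, 40], [50, -69]]
... * rho(b^-1) = [[7, -5], [-4, 3]]  ->  [[-363, 265], [626, -457]]
... * rho(a) = [[1, 1], [-1, 0]]  ->  [[-628, -363], [1083, 626]]
... * rho(b^-1) = [[7, -5], [-4, 3]]  ->  [[-2944, 2051], [5077, -3537]]
... * rho(a) = [[1, 1], [-1, 0]]  ->  [[-4995, -2944], [8614, 5077]]
... * rho(a) = [[1, 1], [-1, 0]]  ->  [[-2051, -4995], [3537, 8614]]
... * rho(b^-1) = [[7, -5], [-4, 3]]  ->  [[5623, -4730], [-9697, 8157]]
... * rho(a) = [[1, 1], [-1, 0]]  ->  [[10353, 5623], [-17854, -9697]]
... * rho(a) = [[1, 1], [-1, 0]]  ->  [[4730, 10353], [-8157, -17854]]
... * rho(b^-1) = [[7, -5], [-4, 3]]  ->  [[-8302, 7409], [14317, -12777]]
... * rho(a) = [[1, 1], [-1, 0]]  ->  [[-15711, -8302], [27094, 14317]]
tr = -15711 + 14317 = -1394

-1394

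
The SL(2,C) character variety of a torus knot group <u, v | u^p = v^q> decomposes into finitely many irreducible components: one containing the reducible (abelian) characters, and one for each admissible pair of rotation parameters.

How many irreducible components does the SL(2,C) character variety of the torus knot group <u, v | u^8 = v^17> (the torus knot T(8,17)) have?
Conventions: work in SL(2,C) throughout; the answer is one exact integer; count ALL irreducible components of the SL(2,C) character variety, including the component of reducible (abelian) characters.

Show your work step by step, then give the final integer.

57

In the torus knot group T(8,17), u^8 = v^17 is central, so an irreducible representation sends it to +I or -I (Schur).
So on each irreducible component the traces are pinned: tr(u) = 2*cos(pi*alpha/8) with 1 <= alpha <= 7, tr(v) = 2*cos(pi*beta/17) with 1 <= beta <= 16.
The two central values (-1)^alpha I and (-1)^beta I must be the same matrix, so alpha and beta share a parity.
Enumerate parity-matched pairs: 4*8 odd-odd plus 3*8 even-even gives 56.
Total: 56 irreducible-character components + 1 reducible (abelian) component = 57.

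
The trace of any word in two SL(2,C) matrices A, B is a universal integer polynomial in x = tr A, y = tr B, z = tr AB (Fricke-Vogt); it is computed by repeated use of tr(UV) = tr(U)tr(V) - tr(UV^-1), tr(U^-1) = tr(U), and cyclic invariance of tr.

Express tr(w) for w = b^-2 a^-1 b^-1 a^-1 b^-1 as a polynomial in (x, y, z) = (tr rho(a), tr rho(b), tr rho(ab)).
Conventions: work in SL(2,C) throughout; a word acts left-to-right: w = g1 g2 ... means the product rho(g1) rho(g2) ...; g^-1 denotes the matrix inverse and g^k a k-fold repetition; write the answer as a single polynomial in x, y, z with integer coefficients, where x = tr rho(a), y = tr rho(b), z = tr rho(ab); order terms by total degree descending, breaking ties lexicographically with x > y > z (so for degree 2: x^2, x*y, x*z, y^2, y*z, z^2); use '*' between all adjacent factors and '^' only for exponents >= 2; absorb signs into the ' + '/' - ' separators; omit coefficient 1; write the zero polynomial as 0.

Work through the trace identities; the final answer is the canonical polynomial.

y^2*z^2 - x*y*z - y^2 - z^2 + 2

so trace(b^-1) = trace(b) = y
trace(b^-1 a) = trace(a) trace(b) - trace(a b)   [inverse elimination on b] = x*y - z
reduce: trace(a^-1 b^-1) = trace(b^-1) trace(a) - trace(b^-1 a)   [inverse elimination on a] = z
so trace(b^-2 a^-1) = trace(a^-1 b^-1) trace(b) - trace(a^-1)   [inverse elimination on b] = y*z - x
reduce: trace(b^-2) = trace(b^-1) trace(b) - trace(1)   [inverse elimination on b] = y^2 - 2
trace(a^-1 b^-2 a^-1) = trace(b^-2 a^-1) trace(a) - trace(b^-2)   [inverse elimination on a] = x*y*z - x^2 - y^2 + 2
trace(a b a) = trace(a) trace(b a) - trace(b)   [square of a] = x*z - y
trace(a b a b) = trace(b a) trace(b a) - trace(1)   [split at a repeated b] = z^2 - 2
so trace(b^-1 a b a) = trace(a b a) trace(b) - trace(a b a b)   [inverse elimination on b] = x*y*z - y^2 - z^2 + 2
so trace(b a^-1 b^-1 a) = trace(b^-1 a b) trace(a) - trace(b^-1 a b a)   [inverse elimination on a] = -x*y*z + x^2 + y^2 + z^2 - 2
trace(b^-1 a^-1 b a^-1) = trace(b a^-1 b^-1) trace(a) - trace(b a^-1 b^-1 a)   [inverse elimination on a] = x*y*z - y^2 - z^2 + 2
trace(a^-1 b a^-1) = trace(b a^-1) trace(a) - trace(b)   [inverse elimination on a] = x^2*y - x*z - y
trace(a^-1 b^-2 a^-1 b) = trace(b^-1 a^-1 b a^-1) trace(b) - trace(b^-1 a^-1 b a^-1 b)   [inverse elimination on b] = x*y^2*z - x^2*y - y^3 - y*z^2 + x*z + 3*y
so trace(b^-1 a^-1 b^-1 a^-1 b^-1) = trace(a^-1 b^-2 a^-1) trace(b) - trace(a^-1 b^-2 a^-1 b)   [inverse elimination on b] = y*z^2 - x*z - y
reduce: trace(b^-2 a^-1 b^-1 a^-1 b^-1) = trace(b^-1 a^-1 b^-1 a^-1 b^-1) trace(b) - trace(b^-1 a^-1 b^-1 a^-1)   [inverse elimination on b] = y^2*z^2 - x*y*z - y^2 - z^2 + 2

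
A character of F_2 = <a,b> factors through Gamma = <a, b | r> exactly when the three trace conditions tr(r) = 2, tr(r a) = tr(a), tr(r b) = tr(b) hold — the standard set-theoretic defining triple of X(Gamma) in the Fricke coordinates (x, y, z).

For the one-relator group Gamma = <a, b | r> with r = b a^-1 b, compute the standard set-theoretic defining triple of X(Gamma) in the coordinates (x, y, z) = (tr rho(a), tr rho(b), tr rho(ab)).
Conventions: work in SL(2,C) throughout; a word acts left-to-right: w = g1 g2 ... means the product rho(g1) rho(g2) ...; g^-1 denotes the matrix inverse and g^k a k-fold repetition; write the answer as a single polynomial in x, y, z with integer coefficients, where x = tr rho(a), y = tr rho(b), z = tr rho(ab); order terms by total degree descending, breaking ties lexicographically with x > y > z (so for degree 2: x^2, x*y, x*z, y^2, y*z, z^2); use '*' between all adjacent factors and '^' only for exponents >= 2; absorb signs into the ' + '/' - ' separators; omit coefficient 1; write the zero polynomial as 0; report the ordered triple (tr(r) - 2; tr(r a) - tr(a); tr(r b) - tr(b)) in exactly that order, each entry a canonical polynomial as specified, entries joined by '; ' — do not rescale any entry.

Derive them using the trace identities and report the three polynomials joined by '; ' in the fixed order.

reduce: tr(b^2) = tr(b) tr(b) - tr(1) = y^2 - 2
tr(b^2 a) = tr(b) tr(a b) - tr(a) = y*z - x
so tr(b a^-1 b) = tr(b^2) tr(a) - tr(b^2 a) = x*y^2 - y*z - x
tr(b a b a) = tr(b a) tr(b a) - tr(1) = z^2 - 2
tr(b a^-1 b a) = tr(b a b) tr(a) - tr(b a b a) = x*y*z - x^2 - z^2 + 2
tr(b^3) = tr(b) tr(b^2) - tr(b)  (reduce the b square) = y^3 - 3*y
so tr(b^3 a) = tr(b) tr(b a b) - tr(b a)  (reduce the b square) = y^2*z - x*y - z
tr(b a^-1 b^2) = tr(b^3) tr(a) - tr(b^3 a)  (eliminate a^-1) = x*y^3 - y^2*z - 2*x*y + z
assemble the triple (tr(r) - 2; tr(r a) - x; tr(r b) - y)

x*y^2 - y*z - x - 2; x*y*z - x^2 - z^2 - x + 2; x*y^3 - y^2*z - 2*x*y - y + z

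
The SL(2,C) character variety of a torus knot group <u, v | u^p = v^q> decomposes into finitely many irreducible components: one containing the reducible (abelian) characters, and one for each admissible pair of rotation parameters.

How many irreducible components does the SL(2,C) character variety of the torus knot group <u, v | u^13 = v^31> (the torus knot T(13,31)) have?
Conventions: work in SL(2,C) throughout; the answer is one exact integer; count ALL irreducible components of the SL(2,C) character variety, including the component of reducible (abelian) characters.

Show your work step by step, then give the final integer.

Gamma = < u, v | u^13 = v^31 > (torus knot T(13,31)); the central element u^13 = v^31 acts as +I or -I in any irreducible SL(2,C) representation.
This locks tr(u) to 2*cos(pi*alpha/13), alpha in 1..12, and tr(v) to 2*cos(pi*beta/31), beta in 1..30, on each component of irreducible characters.
Consistency of u^13 = (-1)^alpha I with v^31 = (-1)^beta I forces alpha = beta (mod 2).
Enumerate parity-matched pairs: 6*15 odd-odd plus 6*15 even-even gives 180.
components with irreducible characters: 180; plus the single component of reducible (abelian) characters: total 181.

181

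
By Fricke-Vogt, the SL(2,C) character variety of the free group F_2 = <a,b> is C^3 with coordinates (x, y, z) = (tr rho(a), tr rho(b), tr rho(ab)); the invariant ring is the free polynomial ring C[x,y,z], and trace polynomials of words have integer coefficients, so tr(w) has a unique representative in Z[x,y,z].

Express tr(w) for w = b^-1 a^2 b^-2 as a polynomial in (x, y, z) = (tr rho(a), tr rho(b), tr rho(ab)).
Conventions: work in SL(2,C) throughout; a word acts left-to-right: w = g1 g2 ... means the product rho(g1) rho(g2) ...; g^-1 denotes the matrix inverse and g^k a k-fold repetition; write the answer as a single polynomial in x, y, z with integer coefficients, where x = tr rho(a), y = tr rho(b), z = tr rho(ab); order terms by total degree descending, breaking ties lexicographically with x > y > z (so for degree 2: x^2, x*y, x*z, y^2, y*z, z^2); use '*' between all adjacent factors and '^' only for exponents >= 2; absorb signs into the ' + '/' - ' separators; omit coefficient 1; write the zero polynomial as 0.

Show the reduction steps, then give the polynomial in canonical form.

x^2*y^3 - x*y^2*z - 2*x^2*y - y^3 + x*z + 3*y

tr(a^2) = tr(a) tr(a) - tr(1) = x^2 - 2
tr(a^2 b) = tr(a) tr(b a) - tr(b) = x*z - y
reduce: tr(b^-1 a^2) = tr(a^2) tr(b) - tr(a^2 b) = x^2*y - x*z - y
reduce: tr(a^2 b^-2) = tr(b^-1 a^2) tr(b) - tr(b^-1 a^2 b) = x^2*y^2 - x*y*z - x^2 - y^2 + 2
so tr(b^-1 a^2 b^-2) = tr(a^2 b^-2) tr(b) - tr(a^2 b^-1) = x^2*y^3 - x*y^2*z - 2*x^2*y - y^3 + x*z + 3*y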